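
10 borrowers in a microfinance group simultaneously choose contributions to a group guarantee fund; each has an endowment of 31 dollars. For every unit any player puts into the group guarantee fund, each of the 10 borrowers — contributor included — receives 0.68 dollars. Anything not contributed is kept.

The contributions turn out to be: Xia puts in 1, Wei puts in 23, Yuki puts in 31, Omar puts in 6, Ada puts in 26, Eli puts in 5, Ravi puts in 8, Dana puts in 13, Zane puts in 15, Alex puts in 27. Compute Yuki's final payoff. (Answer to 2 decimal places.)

105.40 dollars

Total contributed: 1 + 23 + 31 + 6 + 26 + 5 + 8 + 13 + 15 + 27 = 155.
Each receives 0.68 × 155 = 105.40 from the group guarantee fund.
Yuki keeps 31 − 31 = 0, so Yuki's payoff is 0 + 105.40 = 105.40.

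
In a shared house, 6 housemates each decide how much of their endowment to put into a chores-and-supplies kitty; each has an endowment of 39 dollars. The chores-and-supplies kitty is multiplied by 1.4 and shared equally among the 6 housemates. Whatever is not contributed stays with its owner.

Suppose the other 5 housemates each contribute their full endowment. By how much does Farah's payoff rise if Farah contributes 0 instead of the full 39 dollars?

Switching from a contribution of 39 to 0 lets Farah keep an extra 39 dollars, but lowers the chores-and-supplies kitty by 39, which costs Farah their own share of that drop: 1.4/6 × 39 = 9.10.
Net gain = 39 − 9.10 = 29.90. The private return per contributed unit (0.2333) is below 1, so free-riding is indeed the best response regardless of what the others do.

29.90 dollars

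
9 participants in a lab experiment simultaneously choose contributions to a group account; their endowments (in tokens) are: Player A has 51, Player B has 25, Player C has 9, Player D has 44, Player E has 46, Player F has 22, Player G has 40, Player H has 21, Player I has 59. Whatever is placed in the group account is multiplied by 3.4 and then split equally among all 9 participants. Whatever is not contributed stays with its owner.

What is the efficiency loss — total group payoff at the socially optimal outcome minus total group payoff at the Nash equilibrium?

The private return per contributed unit is 3.4/9 = 0.3778 < 1 for every player regardless of endowment, so the Nash equilibrium is zero contribution and the group total is Σ E_j = 51 + 25 + 9 + 44 + 46 + 22 + 40 + 21 + 59 = 317.
Each contributed unit returns 3.400 to the group, so the social optimum is full contribution by everyone: group total = 3.400 × 317 = 1077.80.
Efficiency loss = (3.400 − 1) × 317 = 760.80.

760.80 tokens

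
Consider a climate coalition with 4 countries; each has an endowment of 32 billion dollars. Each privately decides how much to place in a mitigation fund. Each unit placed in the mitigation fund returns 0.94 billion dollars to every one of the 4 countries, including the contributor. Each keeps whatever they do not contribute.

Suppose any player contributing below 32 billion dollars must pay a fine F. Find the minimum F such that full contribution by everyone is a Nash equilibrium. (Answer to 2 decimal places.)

Given the others contribute fully, the best deviation is to contribute 0 (any partial contribution still incurs the fine and gives up units whose private return 0.94 is below 1).
Deviating from 32 to 0 saves 32 billion dollars but forfeits the deviator's share of the drop in the mitigation fund: 0.94 × 32 = 30.08.
So the deviation gain is 32 − 30.08 = 1.92, and the fine must be at least 1.92 billion dollars to wipe it out.

1.92 billion dollars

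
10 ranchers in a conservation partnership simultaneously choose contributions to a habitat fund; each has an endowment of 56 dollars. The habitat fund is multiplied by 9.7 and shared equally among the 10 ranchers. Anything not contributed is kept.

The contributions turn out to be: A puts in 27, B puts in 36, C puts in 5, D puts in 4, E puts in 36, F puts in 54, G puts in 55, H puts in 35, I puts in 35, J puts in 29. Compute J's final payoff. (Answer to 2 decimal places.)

333.52 dollars

Total contributed: 27 + 36 + 5 + 4 + 36 + 54 + 55 + 35 + 35 + 29 = 316.
Each receives 9.7 × 316 / 10 = 306.52 from the habitat fund.
J keeps 56 − 29 = 27, so J's payoff is 27 + 306.52 = 333.52.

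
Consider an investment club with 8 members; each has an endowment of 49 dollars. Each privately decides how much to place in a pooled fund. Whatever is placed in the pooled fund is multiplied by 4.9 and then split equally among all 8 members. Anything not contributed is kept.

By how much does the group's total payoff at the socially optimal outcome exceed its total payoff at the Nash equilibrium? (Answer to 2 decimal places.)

1528.80 dollars

Each contributed unit returns 4.9/8 = 0.6125 to its contributor — below 1 — so contributing 0 is dominant for every player. At the Nash equilibrium everyone keeps their 49, and the group total is 8 × 49 = 392.
Each contributed unit returns 4.900 to the group as a whole (0.6125 to each of 8 players), which exceeds 1, so the social optimum is full contribution: group total = 4.900 × 392 = 1920.80.
Efficiency loss = 1920.80 − 392 = 1528.80.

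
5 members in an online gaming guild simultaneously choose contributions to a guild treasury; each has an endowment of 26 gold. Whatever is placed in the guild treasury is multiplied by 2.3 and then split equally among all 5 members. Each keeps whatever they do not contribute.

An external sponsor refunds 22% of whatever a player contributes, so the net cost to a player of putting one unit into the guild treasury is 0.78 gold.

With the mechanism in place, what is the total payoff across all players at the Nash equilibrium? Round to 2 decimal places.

The effective private return is (2.3/5) / 0.78 = 0.5897, which is still under 1, so the mechanism doesn't change anyone's dominant strategy: zero contribution.
Everyone keeps their endowment and the group total is 5 × 26 = 130.

130.00 gold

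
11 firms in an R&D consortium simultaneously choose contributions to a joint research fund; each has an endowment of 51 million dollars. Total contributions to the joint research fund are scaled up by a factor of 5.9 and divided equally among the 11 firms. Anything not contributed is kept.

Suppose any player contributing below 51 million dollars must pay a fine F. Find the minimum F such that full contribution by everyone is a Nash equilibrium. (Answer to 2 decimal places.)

23.65 million dollars

Given the others contribute fully, the best deviation is to contribute 0 (any partial contribution still incurs the fine and gives up units whose private return 0.5364 is below 1).
Deviating from 51 to 0 saves 51 million dollars but forfeits the deviator's share of the drop in the joint research fund: 5.9/11 × 51 = 27.35.
So the deviation gain is 51 − 27.35 = 23.65, and the fine must be at least 23.65 million dollars to wipe it out.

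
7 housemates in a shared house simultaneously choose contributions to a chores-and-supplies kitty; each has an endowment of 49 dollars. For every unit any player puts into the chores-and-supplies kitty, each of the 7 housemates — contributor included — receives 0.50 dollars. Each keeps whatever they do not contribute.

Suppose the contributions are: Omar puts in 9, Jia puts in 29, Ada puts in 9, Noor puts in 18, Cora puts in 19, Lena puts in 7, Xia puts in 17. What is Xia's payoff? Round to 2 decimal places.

86.00 dollars

Total contributed: 9 + 29 + 9 + 18 + 19 + 7 + 17 = 108.
Each receives 0.50 × 108 = 54.00 from the chores-and-supplies kitty.
Xia keeps 49 − 17 = 32, so Xia's payoff is 32 + 54.00 = 86.00.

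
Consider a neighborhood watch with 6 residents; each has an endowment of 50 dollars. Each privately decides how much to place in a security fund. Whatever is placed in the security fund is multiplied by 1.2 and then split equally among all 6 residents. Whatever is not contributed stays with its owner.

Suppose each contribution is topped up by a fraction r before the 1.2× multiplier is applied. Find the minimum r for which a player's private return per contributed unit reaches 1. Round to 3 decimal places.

4.000

With matching at rate r, one contributed unit becomes (1 + r) in the security fund and returns 1.2 × (1 + r) / 6 to the contributor.
Setting this equal to 1: 1 + r = 6/1.2 = 5.0000.
So the minimum matching rate is r = 5.0000 − 1 = 4.000.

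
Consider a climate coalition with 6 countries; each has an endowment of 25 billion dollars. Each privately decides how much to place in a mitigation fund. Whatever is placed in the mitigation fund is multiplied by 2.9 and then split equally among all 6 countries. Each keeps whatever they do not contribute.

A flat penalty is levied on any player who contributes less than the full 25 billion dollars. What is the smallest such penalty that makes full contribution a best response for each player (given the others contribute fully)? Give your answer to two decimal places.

Given the others contribute fully, the best deviation is to contribute 0 (any partial contribution still incurs the fine and gives up units whose private return 0.4833 is below 1).
Deviating from 25 to 0 saves 25 billion dollars but forfeits the deviator's share of the drop in the mitigation fund: 2.9/6 × 25 = 12.08.
So the deviation gain is 25 − 12.08 = 12.92, and the fine must be at least 12.92 billion dollars to wipe it out.

12.92 billion dollars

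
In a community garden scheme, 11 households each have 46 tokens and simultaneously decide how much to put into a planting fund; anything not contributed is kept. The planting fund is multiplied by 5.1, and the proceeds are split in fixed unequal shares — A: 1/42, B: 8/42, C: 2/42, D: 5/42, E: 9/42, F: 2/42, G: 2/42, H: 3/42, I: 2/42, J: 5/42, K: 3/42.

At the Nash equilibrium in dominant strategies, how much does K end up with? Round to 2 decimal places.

Player j's private return per contributed unit is 5.1 × (j's share). Contributing is weakly dominant for j when that share is at least 1/5.1 = 0.1961, and contributing 0 is dominant otherwise.
The only share above 0.1961 is E's 9/42, contributing 46; the remaining 10 contribute 0. Total contributed: 46.
K keeps 46 and receives 5.1 × 46 × 3/42 = 16.76 from the planting fund, for a payoff of 62.76.

62.76 tokens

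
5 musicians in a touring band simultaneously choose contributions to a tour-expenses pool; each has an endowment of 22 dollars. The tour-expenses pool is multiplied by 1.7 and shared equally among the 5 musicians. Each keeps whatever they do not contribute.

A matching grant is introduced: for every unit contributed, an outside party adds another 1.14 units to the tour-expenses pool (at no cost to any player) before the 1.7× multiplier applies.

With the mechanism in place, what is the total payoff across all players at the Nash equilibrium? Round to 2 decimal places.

The effective private return is 1.7 × 2.14 / 5 = 0.7276, which is still under 1, so the mechanism doesn't change anyone's dominant strategy: zero contribution.
At the Nash equilibrium no one contributes; group total payoff = 5 × 22 = 110.

110.00 dollars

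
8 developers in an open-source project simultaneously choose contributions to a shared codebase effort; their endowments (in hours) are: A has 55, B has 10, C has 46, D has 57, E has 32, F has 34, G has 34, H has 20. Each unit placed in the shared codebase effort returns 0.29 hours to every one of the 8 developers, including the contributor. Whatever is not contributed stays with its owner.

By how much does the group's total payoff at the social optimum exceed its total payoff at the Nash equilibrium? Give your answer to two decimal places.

380.16 hours

The private return per contributed unit is 0.29 < 1 for everyone, so the Nash equilibrium is zero contribution and the group total is Σ E_j = 55 + 10 + 46 + 57 + 32 + 34 + 34 + 20 = 288.
Each contributed unit returns 2.320 to the group, so the social optimum is full contribution by everyone: group total = 2.320 × 288 = 668.16.
Efficiency loss = (2.320 − 1) × 288 = 380.16.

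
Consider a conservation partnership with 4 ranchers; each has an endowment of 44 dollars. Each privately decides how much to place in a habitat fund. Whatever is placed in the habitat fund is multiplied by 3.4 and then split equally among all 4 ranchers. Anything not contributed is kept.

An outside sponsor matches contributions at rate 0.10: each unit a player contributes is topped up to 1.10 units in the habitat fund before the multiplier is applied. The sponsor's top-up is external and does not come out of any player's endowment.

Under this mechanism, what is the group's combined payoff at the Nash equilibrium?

With the mechanism, a contributed unit returns 3.4 × 1.10 / 4 = 0.9350 per unit of net cost — still below 1 — so contributing 0 remains dominant for every player.
Everyone keeps their endowment and the group total is 4 × 44 = 176.

176.00 dollars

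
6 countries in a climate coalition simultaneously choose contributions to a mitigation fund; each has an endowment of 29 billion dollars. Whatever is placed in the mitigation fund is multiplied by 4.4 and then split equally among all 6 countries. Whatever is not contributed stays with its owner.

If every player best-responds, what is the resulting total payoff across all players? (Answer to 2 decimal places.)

174.00 billion dollars

Each contributed unit returns 4.4/6 = 0.7333 to its contributor — below 1 — so contributing 0 is dominant for every player. At the Nash equilibrium everyone keeps their 29, and the group total is 6 × 29 = 174.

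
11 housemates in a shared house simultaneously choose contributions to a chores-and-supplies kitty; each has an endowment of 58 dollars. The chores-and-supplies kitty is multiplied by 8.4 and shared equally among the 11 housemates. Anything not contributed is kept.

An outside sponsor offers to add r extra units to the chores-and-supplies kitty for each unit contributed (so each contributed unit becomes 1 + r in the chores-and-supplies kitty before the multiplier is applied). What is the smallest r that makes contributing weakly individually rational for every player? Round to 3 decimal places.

0.310

With matching at rate r, one contributed unit becomes (1 + r) in the chores-and-supplies kitty and returns 8.4 × (1 + r) / 11 to the contributor.
Setting this equal to 1: 1 + r = 11/8.4 = 1.3095.
So the minimum matching rate is r = 1.3095 − 1 = 0.310.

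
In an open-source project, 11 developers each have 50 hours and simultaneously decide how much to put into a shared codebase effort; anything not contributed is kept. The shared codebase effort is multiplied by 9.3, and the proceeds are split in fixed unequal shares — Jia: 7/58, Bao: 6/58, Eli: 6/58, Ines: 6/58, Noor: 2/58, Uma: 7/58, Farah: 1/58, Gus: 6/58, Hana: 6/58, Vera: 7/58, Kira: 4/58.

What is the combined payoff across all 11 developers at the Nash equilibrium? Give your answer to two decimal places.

1795.00 hours

For player j, contributing a unit is worthwhile iff 9.3 × (j's share) ≥ 1, i.e. iff j's share is at least 0.1075.
The shares above 0.1075 belong to Jia, Uma and Vera, contributing 50 each; the remaining 8 contribute 0. Total contributed: 150.
The shared codebase effort pays out 9.3 × 150 = 1395.00 in total (split across the unequal shares, but the aggregate is all that matters for the group sum).
The 8 free-riders keep 50 each, adding 400. Group total = 400 + 1395.00 = 1795.00.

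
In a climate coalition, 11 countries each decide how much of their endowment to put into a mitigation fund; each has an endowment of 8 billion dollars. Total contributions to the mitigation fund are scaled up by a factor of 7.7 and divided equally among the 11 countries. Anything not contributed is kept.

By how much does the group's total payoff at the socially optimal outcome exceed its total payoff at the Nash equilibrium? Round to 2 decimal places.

Each contributed unit returns 7.7/11 = 0.7000 to its contributor — below 1 — so contributing 0 is dominant for every player. At the Nash equilibrium everyone keeps their 8, and the group total is 11 × 8 = 88.
Each contributed unit returns 7.700 to the group as a whole (0.7000 to each of 11 players), which exceeds 1, so the social optimum is full contribution: group total = 7.700 × 88 = 677.60.
Efficiency loss = 677.60 − 88 = 589.60.

589.60 billion dollars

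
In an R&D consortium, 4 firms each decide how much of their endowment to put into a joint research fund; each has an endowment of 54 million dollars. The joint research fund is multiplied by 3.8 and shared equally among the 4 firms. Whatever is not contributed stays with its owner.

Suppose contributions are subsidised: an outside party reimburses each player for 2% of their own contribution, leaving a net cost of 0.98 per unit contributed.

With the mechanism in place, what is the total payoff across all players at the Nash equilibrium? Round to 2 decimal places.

216.00 million dollars

The effective private return is (3.8/4) / 0.98 = 0.9694, which is still under 1, so the mechanism doesn't change anyone's dominant strategy: zero contribution.
At the Nash equilibrium no one contributes; group total payoff = 4 × 54 = 216.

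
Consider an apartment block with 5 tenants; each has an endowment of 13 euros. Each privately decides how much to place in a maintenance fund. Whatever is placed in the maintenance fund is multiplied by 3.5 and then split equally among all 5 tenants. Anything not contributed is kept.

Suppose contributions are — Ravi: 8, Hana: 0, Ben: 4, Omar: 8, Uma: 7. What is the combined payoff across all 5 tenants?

Total contributed: 8 + 0 + 4 + 8 + 7 = 27; total kept: 5 × 13 − 27 = 38.
The maintenance fund pays out 3.5 × 27 = 94.50 in aggregate.
Group total = 38 + 94.50 = 132.50.

132.50 euros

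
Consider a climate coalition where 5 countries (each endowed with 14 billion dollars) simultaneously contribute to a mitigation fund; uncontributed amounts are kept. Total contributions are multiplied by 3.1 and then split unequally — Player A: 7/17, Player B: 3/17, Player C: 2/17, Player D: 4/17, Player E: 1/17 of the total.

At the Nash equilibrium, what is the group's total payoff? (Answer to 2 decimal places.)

99.40 billion dollars

Player j's private return per contributed unit is 3.1 × (j's share). Contributing is weakly dominant for j when that share is at least 1/3.1 = 0.3226, and contributing 0 is dominant otherwise.
The only share above 0.3226 is Player A's 7/17, contributing 14; the remaining 4 contribute 0. Total contributed: 14.
The mitigation fund pays out 3.1 × 14 = 43.40 in total (split across the unequal shares, but the aggregate is all that matters for the group sum).
The 4 free-riders keep 14 each, adding 56. Group total = 56 + 43.40 = 99.40.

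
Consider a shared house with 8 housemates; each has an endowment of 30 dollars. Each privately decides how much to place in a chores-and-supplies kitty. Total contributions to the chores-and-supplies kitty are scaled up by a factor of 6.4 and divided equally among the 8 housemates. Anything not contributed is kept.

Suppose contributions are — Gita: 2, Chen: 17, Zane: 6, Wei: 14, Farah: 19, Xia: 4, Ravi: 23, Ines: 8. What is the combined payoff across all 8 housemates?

Total contributed: 2 + 17 + 6 + 14 + 19 + 4 + 23 + 8 = 93; total kept: 8 × 30 − 93 = 147.
The chores-and-supplies kitty pays out 6.4 × 93 = 595.20 in aggregate.
Group total = 147 + 595.20 = 742.20.

742.20 dollars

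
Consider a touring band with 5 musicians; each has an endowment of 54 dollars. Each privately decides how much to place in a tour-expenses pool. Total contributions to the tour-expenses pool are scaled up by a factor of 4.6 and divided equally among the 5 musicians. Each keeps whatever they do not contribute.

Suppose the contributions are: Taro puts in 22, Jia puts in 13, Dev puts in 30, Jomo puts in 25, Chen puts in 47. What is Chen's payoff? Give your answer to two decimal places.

Total contributed: 22 + 13 + 30 + 25 + 47 = 137.
Each receives 4.6 × 137 / 5 = 126.04 from the tour-expenses pool.
Chen keeps 54 − 47 = 7, so Chen's payoff is 7 + 126.04 = 133.04.

133.04 dollars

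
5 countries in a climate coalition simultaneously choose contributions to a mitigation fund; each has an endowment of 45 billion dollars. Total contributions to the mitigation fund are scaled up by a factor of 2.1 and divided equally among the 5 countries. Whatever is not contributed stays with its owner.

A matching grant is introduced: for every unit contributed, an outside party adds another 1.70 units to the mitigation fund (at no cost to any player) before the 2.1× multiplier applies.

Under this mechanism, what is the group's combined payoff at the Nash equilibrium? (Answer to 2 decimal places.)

The effective private return per unit is now 2.1 × 2.70 / 5 = 1.1340 > 1, so every player's dominant strategy flips to full contribution.
At the Nash equilibrium everyone contributes 45. Group total payoff = 2.1 × 2.70 × 225 = 1275.75.

1275.75 billion dollars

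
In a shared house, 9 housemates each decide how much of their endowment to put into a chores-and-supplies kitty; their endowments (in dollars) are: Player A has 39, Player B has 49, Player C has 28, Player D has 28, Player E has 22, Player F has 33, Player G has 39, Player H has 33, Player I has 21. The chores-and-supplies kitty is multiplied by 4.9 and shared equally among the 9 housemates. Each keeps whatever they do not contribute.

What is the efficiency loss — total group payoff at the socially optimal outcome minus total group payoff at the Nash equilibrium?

1138.80 dollars

The private return per contributed unit is 4.9/9 = 0.5444 < 1 for every player regardless of endowment, so the Nash equilibrium is zero contribution and the group total is Σ E_j = 39 + 49 + 28 + 28 + 22 + 33 + 39 + 33 + 21 = 292.
Each contributed unit returns 4.900 to the group, so the social optimum is full contribution by everyone: group total = 4.900 × 292 = 1430.80.
Efficiency loss = (4.900 − 1) × 292 = 1138.80.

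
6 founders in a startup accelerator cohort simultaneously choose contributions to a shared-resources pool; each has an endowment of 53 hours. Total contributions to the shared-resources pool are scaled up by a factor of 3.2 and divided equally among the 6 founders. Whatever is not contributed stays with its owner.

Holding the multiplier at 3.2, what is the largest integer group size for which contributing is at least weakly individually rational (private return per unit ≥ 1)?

Private return per unit is 3.2/(group size), which is ≥ 1 whenever the group size is ≤ 3.2.
The largest such integer is 3.

3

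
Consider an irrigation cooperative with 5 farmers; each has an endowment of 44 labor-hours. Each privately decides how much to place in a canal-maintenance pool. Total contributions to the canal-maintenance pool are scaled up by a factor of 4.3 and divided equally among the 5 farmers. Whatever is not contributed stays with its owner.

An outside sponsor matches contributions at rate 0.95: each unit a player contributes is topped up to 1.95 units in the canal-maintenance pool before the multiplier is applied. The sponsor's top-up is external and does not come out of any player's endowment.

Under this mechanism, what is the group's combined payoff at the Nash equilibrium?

With the mechanism, a contributed unit returns 4.3 × 1.95 / 5 = 1.6770 per unit of net cost to the contributor — now above 1 — so contributing fully is weakly dominant for every player.
So the Nash equilibrium is full contribution by all 5; the group earns 4.3 × 1.95 × 220 = 1844.70.

1844.70 labor-hours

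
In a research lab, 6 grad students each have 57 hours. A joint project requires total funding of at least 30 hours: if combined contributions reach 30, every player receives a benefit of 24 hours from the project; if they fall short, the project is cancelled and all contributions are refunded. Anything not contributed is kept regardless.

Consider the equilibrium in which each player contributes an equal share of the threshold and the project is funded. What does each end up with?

Equal share of the threshold: 30/6 = 5.
At this profile no one gains by cutting their contribution: any cut drops the total below 30, the project is cancelled, contributions are refunded, and the deviator ends with 57, which is less than 57 − 5 + 24 = 76. Contributing more than 5 just wastes the excess. So contributing exactly 5 is a best response.
Each player's payoff: 57 − 5 + 24 = 76.

76 hours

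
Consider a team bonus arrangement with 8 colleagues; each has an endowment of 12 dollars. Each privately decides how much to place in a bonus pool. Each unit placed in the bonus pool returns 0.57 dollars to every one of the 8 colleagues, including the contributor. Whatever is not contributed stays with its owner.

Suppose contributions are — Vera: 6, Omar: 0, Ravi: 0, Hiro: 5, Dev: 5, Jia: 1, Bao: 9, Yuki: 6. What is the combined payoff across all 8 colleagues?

Total contributed: 6 + 0 + 0 + 5 + 5 + 1 + 9 + 6 = 32; total kept: 8 × 12 − 32 = 64.
The bonus pool pays out 0.57 × 8 × 32 = 145.92 in aggregate.
Group total = 64 + 145.92 = 209.92.

209.92 dollars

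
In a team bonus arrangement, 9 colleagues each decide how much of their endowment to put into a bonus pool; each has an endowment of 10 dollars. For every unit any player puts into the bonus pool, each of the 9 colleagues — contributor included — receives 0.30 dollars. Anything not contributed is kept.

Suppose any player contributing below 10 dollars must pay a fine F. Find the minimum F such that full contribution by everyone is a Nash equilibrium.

7.00 dollars

Given the others contribute fully, the best deviation is to contribute 0 (any partial contribution still incurs the fine and gives up units whose private return 0.30 is below 1).
Deviating from 10 to 0 saves 10 dollars but forfeits the deviator's share of the drop in the bonus pool: 0.30 × 10 = 3.00.
So the deviation gain is 10 − 3.00 = 7.00, and the fine must be at least 7.00 dollars to wipe it out.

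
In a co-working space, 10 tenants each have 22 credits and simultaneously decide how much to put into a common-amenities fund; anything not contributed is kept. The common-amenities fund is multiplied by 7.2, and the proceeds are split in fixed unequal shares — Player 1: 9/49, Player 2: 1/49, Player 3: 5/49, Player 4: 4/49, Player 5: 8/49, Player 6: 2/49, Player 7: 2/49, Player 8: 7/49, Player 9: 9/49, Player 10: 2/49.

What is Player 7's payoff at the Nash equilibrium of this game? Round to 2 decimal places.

A player with share s gets back 7.2·s per unit contributed, so full contribution is dominant for anyone with s > 1/7.2 = 0.1389 and zero contribution is dominant for anyone below.
Player 1, Player 5, Player 8 and Player 9 are above the threshold, contributing 22 each; the remaining 6 contribute 0. Total contributed: 88.
Player 7 keeps 22 and receives 7.2 × 88 × 2/49 = 25.86 from the common-amenities fund, for a payoff of 47.86.

47.86 credits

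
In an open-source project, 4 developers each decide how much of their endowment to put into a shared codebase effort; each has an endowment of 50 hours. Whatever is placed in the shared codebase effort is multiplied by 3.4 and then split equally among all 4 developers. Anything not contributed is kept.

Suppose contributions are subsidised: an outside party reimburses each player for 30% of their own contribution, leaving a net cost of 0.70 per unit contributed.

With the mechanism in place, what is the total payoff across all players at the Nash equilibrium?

740.00 hours

With the mechanism, a contributed unit returns (3.4/4) / 0.70 = 1.2143 per unit of net cost to the contributor — now above 1 — so contributing fully is weakly dominant for every player.
So the Nash equilibrium is full contribution by all 4; the group earns 4 × (50 × 0.30 + 3.4 × 50) = 740.00.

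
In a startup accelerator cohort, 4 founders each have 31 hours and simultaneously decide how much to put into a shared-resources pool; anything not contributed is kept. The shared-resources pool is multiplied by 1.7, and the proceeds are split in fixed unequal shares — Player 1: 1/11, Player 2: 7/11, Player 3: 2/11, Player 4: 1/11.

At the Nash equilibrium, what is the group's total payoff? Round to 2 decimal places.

For player j, contributing a unit is worthwhile iff 1.7 × (j's share) ≥ 1, i.e. iff j's share is at least 0.5882.
Player 2 alone (share 7/11) is above the threshold, contributing 31; the remaining 3 contribute 0. Total contributed: 31.
The shared-resources pool pays out 1.7 × 31 = 52.70 in total (split across the unequal shares, but the aggregate is all that matters for the group sum).
The 3 free-riders keep 31 each, adding 93. Group total = 93 + 52.70 = 145.70.

145.70 hours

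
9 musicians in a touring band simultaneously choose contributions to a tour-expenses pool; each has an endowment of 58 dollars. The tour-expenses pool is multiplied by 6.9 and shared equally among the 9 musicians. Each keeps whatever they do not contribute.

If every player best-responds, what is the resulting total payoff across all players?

522.00 dollars

Each contributed unit returns 6.9/9 = 0.7667 to its contributor — below 1 — so contributing 0 is dominant for every player. At the Nash equilibrium everyone keeps their 58, and the group total is 9 × 58 = 522.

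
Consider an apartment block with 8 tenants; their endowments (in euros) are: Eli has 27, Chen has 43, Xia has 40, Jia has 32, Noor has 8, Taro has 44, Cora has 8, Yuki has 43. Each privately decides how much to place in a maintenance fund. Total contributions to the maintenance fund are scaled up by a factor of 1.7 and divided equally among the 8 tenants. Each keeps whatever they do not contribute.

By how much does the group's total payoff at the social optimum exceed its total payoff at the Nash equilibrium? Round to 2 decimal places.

171.50 euros

The private return per contributed unit is 1.7/8 = 0.2125 < 1 for every player regardless of endowment, so the Nash equilibrium is zero contribution and the group total is Σ E_j = 27 + 43 + 40 + 32 + 8 + 44 + 8 + 43 = 245.
Each contributed unit returns 1.700 to the group, so the social optimum is full contribution by everyone: group total = 1.700 × 245 = 416.50.
Efficiency loss = (1.700 − 1) × 245 = 171.50.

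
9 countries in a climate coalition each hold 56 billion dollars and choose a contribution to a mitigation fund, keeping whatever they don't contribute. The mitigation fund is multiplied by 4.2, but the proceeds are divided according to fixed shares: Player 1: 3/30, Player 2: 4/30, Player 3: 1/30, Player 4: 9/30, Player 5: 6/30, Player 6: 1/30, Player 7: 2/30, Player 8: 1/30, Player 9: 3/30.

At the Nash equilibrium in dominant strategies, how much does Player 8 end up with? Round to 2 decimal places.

63.84 billion dollars

For player j, contributing a unit is worthwhile iff 4.2 × (j's share) ≥ 1, i.e. iff j's share is at least 0.2381.
Player 4 alone (share 9/30) is above the threshold, contributing 56; the remaining 8 contribute 0. Total contributed: 56.
Player 8 keeps 56 and receives 4.2 × 56 × 1/30 = 7.84 from the mitigation fund, for a payoff of 63.84.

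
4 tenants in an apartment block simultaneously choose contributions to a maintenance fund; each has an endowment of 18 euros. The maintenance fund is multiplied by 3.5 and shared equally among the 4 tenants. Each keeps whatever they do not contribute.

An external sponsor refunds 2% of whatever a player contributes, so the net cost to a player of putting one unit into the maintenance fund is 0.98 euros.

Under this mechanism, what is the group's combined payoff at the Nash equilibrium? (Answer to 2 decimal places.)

With the mechanism, a contributed unit returns (3.5/4) / 0.98 = 0.8929 per unit of net cost — still below 1 — so contributing 0 remains dominant for every player.
At the Nash equilibrium no one contributes; group total payoff = 4 × 18 = 72.

72.00 euros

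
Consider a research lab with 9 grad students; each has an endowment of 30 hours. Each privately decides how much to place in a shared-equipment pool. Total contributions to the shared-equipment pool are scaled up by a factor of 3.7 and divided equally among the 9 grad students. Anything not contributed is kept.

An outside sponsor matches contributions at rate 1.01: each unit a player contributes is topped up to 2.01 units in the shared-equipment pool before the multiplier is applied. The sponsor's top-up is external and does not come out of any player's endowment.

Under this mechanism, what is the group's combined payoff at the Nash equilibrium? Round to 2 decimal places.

270.00 hours

Even with the mechanism, each unit contributed returns only 3.7 × 2.01 / 9 = 0.8263 per unit of net cost, so contributing nothing is still dominant.
Everyone keeps their endowment and the group total is 9 × 30 = 270.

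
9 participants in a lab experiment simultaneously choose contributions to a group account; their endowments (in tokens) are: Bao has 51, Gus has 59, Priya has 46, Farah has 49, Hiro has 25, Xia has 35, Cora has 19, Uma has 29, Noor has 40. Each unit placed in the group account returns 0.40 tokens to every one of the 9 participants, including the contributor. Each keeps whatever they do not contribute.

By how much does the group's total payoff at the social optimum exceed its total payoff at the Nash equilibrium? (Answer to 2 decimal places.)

The private return per contributed unit is 0.40 < 1 for everyone, so the Nash equilibrium is zero contribution and the group total is Σ E_j = 51 + 59 + 46 + 49 + 25 + 35 + 19 + 29 + 40 = 353.
Each contributed unit returns 3.600 to the group, so the social optimum is full contribution by everyone: group total = 3.600 × 353 = 1270.80.
Efficiency loss = (3.600 − 1) × 353 = 917.80.

917.80 tokens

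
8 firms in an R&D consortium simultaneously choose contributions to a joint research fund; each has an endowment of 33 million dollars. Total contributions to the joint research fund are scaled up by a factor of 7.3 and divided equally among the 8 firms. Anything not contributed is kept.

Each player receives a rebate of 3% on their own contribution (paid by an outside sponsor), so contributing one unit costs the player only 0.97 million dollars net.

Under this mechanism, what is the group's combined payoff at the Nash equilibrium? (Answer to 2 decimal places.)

With the mechanism, a contributed unit returns (7.3/8) / 0.97 = 0.9407 per unit of net cost — still below 1 — so contributing 0 remains dominant for every player.
At the Nash equilibrium no one contributes; group total payoff = 8 × 33 = 264.

264.00 million dollars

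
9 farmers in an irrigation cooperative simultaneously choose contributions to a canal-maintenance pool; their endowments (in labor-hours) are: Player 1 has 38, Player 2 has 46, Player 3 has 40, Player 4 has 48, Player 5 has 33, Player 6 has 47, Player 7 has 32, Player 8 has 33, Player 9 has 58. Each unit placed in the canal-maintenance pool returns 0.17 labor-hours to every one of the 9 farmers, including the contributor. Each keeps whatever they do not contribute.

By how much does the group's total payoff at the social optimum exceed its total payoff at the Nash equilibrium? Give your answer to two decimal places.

198.75 labor-hours

The private return per contributed unit is 0.17 < 1 for everyone, so the Nash equilibrium is zero contribution and the group total is Σ E_j = 38 + 46 + 40 + 48 + 33 + 47 + 32 + 33 + 58 = 375.
Each contributed unit returns 1.530 to the group, so the social optimum is full contribution by everyone: group total = 1.530 × 375 = 573.75.
Efficiency loss = (1.530 − 1) × 375 = 198.75.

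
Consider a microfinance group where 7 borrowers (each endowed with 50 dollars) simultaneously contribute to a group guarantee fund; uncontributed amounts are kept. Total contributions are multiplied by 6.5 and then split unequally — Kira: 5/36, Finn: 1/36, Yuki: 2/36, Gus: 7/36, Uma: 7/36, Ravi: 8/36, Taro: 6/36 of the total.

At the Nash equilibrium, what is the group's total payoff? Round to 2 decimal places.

1450.00 dollars

For player j, contributing a unit is worthwhile iff 6.5 × (j's share) ≥ 1, i.e. iff j's share is at least 0.1538.
Gus, Uma, Ravi and Taro clear that bar, contributing 50 each; the remaining 3 contribute 0. Total contributed: 200.
The group guarantee fund pays out 6.5 × 200 = 1300.00 in total (split across the unequal shares, but the aggregate is all that matters for the group sum).
The 3 free-riders keep 50 each, adding 150. Group total = 150 + 1300.00 = 1450.00.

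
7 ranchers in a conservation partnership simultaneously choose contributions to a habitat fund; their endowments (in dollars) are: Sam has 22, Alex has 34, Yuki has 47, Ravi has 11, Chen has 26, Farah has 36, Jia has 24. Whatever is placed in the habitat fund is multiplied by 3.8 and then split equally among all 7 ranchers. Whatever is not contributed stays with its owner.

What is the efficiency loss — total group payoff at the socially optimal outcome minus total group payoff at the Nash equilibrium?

The private return per contributed unit is 3.8/7 = 0.5429 < 1 for every player regardless of endowment, so the Nash equilibrium is zero contribution and the group total is Σ E_j = 22 + 34 + 47 + 11 + 26 + 36 + 24 = 200.
Each contributed unit returns 3.800 to the group, so the social optimum is full contribution by everyone: group total = 3.800 × 200 = 760.00.
Efficiency loss = (3.800 − 1) × 200 = 560.00.

560.00 dollars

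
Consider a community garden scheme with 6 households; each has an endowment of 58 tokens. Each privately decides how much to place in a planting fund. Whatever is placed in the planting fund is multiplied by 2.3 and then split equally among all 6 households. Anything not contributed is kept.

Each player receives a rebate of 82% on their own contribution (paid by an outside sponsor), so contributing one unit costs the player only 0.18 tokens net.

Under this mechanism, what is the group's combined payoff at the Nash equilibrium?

1085.76 tokens

Under the mechanism each unit contributed yields (2.3/6) / 0.18 = 2.1296 back to its contributor per unit of net cost, which exceeds 1, making full contribution the dominant choice for everyone.
So the Nash equilibrium is full contribution by all 6; the group earns 6 × (58 × 0.82 + 2.3 × 58) = 1085.76.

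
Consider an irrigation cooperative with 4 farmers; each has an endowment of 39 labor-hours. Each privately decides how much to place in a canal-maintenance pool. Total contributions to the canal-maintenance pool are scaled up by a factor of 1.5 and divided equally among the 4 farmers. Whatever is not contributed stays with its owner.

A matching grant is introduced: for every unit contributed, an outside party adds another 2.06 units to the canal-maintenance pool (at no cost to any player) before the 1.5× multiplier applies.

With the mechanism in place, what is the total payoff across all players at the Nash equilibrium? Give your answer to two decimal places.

The effective private return per unit is now 1.5 × 3.06 / 4 = 1.1475 > 1, so every player's dominant strategy flips to full contribution.
At the Nash equilibrium everyone contributes 39. Group total payoff = 1.5 × 3.06 × 156 = 716.04.

716.04 labor-hours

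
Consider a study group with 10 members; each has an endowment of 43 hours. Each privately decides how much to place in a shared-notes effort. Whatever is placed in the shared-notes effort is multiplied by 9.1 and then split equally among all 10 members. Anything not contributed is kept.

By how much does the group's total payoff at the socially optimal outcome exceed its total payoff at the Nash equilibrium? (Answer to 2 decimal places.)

3483.00 hours

Each contributed unit returns 9.1/10 = 0.9100 to its contributor — below 1 — so contributing 0 is dominant for every player. At the Nash equilibrium everyone keeps their 43, and the group total is 10 × 43 = 430.
Each contributed unit returns 9.100 to the group as a whole (0.9100 to each of 10 players), which exceeds 1, so the social optimum is full contribution: group total = 9.100 × 430 = 3913.00.
Efficiency loss = 3913.00 − 430 = 3483.00.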